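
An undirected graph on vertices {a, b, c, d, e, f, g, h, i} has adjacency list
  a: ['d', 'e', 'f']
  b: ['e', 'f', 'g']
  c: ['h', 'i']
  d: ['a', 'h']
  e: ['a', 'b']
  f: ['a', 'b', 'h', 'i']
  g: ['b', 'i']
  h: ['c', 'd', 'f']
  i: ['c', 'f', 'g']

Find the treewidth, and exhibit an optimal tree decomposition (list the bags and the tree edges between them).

Treewidth 3.
One such decomposition:
Bags: B1 = {b, e, g, i}  B2 = {b, e, f, i}  B3 = {a, e, f, i}  B4 = {a, c, f, i}  B5 = {a, c, f, h}  B6 = {a, c, d, h}
Tree: B1–B2, B2–B3, B3–B4, B4–B5, B5–B6

The largest bag has 4 vertices, giving width 3; this decomposition certifies tw(G) ≤ 3. For the lower bound: the 4 vertex sets {b,e,g}, {i}, {f}, {a,c,d,h} are disjoint, each induces a connected subgraph, and every pair is joined by at least one edge of G. Contracting each set to a single vertex therefore yields K_{4} as a minor, and since treewidth is minor-monotone, tw(G) ≥ tw(K_{4}) = 3. Combining the bounds, tw(G) = 3.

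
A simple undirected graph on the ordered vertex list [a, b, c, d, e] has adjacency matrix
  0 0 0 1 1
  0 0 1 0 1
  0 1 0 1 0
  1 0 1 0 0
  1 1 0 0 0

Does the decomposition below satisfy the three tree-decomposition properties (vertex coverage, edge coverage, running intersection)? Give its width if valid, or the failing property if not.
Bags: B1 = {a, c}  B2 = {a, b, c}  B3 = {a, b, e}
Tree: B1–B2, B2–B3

No — vertex d appears in no bag.

A tree decomposition must satisfy three properties: every vertex lies in some bag; for every edge, both endpoints lie together in some bag; and for every vertex, the bags containing it form a connected subtree. Here vertex d appears in no bag, so the decomposition is invalid.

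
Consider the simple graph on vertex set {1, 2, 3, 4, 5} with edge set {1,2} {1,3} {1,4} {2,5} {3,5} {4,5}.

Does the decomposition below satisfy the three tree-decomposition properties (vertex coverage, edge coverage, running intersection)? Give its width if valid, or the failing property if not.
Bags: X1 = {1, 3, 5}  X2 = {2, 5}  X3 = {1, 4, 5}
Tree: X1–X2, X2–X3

A tree decomposition must satisfy three properties: every vertex lies in some bag; for every edge, both endpoints lie together in some bag; and for every vertex, the bags containing it form a connected subtree. Here edge (1,2) lies in no bag, so the decomposition is invalid.

No — edge (1,2) lies in no bag.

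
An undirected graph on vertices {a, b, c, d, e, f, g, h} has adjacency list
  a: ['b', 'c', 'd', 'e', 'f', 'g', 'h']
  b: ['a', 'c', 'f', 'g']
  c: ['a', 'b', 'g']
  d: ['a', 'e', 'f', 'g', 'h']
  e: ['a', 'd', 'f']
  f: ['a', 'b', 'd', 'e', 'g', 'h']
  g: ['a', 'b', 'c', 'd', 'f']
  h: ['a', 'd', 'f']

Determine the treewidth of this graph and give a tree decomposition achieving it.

Each bag holds 4 vertices, so the decomposition has width 3, which upper-bounds the treewidth. For the lower bound, the 4 vertices {a, b, c, g} are pairwise adjacent, and any tree decomposition puts a clique entirely inside one bag — forcing width ≥ 3. The upper and lower bounds meet at 3, so that is the treewidth.

Treewidth 3.
One such decomposition:
Bags: B1 = {a, b, f, g}  B2 = {a, b, c, g}  B3 = {a, d, f, g}  B4 = {a, d, e, f}  B5 = {a, d, f, h}
Tree: B1–B2, B1–B3, B3–B4, B4–B5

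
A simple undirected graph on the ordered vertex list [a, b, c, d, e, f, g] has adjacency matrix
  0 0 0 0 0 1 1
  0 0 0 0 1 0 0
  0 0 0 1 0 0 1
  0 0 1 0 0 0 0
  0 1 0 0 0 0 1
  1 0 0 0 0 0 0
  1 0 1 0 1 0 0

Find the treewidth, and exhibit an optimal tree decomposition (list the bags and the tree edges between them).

Each bag holds 2 vertices, so the decomposition has width 1, which upper-bounds the treewidth. Since G has at least one edge (e.g. d–c), it is not an edgeless graph, so tw(G) ≥ 1. The upper and lower bounds meet at 1, so that is the treewidth.

Treewidth 1.
One such decomposition:
Bags: B1 = {c, d}  B2 = {c, g}  B3 = {a, g}  B4 = {e, g}  B5 = {b, e}  B6 = {a, f}
Tree: B1–B2, B2–B3, B3–B4, B4–B5, B3–B6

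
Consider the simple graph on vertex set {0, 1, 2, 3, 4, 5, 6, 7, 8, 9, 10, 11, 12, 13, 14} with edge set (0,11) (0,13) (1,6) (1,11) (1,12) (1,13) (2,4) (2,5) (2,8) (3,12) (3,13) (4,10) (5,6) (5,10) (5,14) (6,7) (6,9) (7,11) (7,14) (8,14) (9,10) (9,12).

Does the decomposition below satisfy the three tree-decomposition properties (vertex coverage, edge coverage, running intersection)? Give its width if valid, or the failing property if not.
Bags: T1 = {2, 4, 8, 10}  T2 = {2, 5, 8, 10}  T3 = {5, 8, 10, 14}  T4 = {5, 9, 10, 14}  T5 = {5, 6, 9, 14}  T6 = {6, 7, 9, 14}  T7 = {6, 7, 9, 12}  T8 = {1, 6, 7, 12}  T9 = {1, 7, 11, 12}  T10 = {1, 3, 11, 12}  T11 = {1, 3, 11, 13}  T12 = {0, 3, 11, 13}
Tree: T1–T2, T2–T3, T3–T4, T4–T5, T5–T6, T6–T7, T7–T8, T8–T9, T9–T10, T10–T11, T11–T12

Yes; width 3.

Checking the three conditions: (i) the bags cover all of {0, 1, 2, 3, 4, 5, 6, 7, 8, 9, 10, 11, 12, 13, 14}; (ii) for each edge, some bag contains both endpoints; (iii) the bags containing any fixed vertex form a subtree. All hold, so the decomposition is valid with width 4 − 1 = 3.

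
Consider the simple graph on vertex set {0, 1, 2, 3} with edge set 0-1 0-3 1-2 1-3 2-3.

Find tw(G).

2

A width-2 tree decomposition is:
Bags: B1 = {0, 1, 3}  B2 = {1, 2, 3}
Tree: B1–B2
Every bag has size at most 3, so the width is 3 − 1 = 2 and tw(G) ≤ 2. On the other hand G contains the 3-clique {0, 1, 3}. A clique must lie in a single bag of any decomposition, so no decomposition can have width below 2. Combining the bounds, tw(G) = 2.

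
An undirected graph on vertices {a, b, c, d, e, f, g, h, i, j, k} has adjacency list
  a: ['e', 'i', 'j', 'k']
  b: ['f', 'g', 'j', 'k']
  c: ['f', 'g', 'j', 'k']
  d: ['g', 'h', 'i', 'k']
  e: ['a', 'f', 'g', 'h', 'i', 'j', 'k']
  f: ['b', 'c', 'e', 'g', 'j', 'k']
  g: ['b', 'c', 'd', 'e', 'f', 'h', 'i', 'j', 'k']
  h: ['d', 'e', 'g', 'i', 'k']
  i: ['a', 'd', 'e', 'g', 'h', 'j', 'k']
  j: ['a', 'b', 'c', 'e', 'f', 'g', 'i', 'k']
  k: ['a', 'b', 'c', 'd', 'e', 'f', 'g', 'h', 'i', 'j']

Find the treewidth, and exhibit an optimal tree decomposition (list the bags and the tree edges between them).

Treewidth 4.
Bags: B1 = {b, f, g, j, k}  B2 = {e, f, g, j, k}  B3 = {e, g, i, j, k}  B4 = {a, e, i, j, k}  B5 = {e, g, h, i, k}  B6 = {d, g, h, i, k}  B7 = {c, f, g, j, k}
Tree: B1–B2, B2–B3, B3–B4, B3–B5, B5–B6, B1–B7

Each bag holds 5 vertices, so the decomposition has width 4, which upper-bounds the treewidth. For the lower bound, the 5 vertices {d, g, h, i, k} are pairwise adjacent, and any tree decomposition puts a clique entirely inside one bag — forcing width ≥ 4. The upper and lower bounds meet at 4, so that is the treewidth.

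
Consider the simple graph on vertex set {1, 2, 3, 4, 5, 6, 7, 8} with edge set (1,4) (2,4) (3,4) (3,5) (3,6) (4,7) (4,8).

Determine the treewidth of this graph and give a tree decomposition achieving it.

The largest bag has 2 vertices, giving width 1; this decomposition certifies tw(G) ≤ 1. G has an edge, so its treewidth is at least 1. Hence tw(G) = 1 exactly.

Treewidth 1.
One optimal decomposition is:
Bags: B1 = {3, 4}  B2 = {3, 6}  B3 = {3, 5}  B4 = {4, 7}  B5 = {1, 4}  B6 = {2, 4}  B7 = {4, 8}
Tree: B1–B2, B2–B3, B1–B4, B4–B5, B5–B6, B5–B7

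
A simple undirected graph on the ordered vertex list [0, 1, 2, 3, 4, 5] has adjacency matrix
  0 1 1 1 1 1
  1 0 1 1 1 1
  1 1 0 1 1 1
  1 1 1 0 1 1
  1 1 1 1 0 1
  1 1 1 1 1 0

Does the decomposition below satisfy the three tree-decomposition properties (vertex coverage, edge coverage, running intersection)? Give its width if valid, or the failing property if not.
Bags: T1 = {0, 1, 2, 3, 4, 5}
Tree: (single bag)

Every vertex of G appears in some bag (union = {0, 1, 2, 3, 4, 5}); every edge is covered by a bag; and for each vertex v the set of bags containing v is connected in the bag tree. The decomposition is therefore valid. The largest bag has 6 vertices, so the width is 5.

Yes; width 5.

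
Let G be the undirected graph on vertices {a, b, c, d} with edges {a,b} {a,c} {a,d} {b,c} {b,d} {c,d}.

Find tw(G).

A width-3 tree decomposition is:
Bags: B1 = {a, b, c, d}
Tree: (single bag)
With just one bag of size 4, the width is 4 − 1 = 3, so tw(G) ≤ 3. For the lower bound, the 4 vertices {a, b, c, d} are pairwise adjacent, and any tree decomposition puts a clique entirely inside one bag — forcing width ≥ 3. Hence tw(G) = 3 exactly.

3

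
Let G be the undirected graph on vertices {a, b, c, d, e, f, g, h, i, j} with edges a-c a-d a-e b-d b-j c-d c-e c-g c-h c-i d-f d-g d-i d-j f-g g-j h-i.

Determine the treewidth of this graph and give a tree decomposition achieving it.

Treewidth 2.
One optimal decomposition is:
Bags: B1 = {c, d, i}  B2 = {c, d, g}  B3 = {d, g, j}  B4 = {a, c, d}  B5 = {c, h, i}  B6 = {a, c, e}  B7 = {d, f, g}  B8 = {b, d, j}
Tree: B1–B2, B2–B3, B1–B4, B1–B5, B4–B6, B3–B7, B3–B8

The largest bag has 3 vertices, giving width 2; this decomposition certifies tw(G) ≤ 2. On the other hand G contains the 3-clique {d, g, j}. A clique must lie in a single bag of any decomposition, so no decomposition can have width below 2. The upper and lower bounds meet at 2, so that is the treewidth.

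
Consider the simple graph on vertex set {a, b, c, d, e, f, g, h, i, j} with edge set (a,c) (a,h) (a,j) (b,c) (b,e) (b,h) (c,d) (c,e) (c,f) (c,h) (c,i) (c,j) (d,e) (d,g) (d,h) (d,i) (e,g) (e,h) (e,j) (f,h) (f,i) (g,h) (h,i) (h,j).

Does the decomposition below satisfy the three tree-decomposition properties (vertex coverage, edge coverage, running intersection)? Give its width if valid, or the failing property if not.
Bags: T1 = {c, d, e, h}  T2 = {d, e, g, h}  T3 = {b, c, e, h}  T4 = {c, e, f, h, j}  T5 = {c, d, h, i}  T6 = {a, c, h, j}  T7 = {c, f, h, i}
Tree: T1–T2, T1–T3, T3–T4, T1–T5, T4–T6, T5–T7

No — bags containing vertex f are not connected in the tree.

A tree decomposition must satisfy three properties: every vertex lies in some bag; for every edge, both endpoints lie together in some bag; and for every vertex, the bags containing it form a connected subtree. Here bags containing vertex f are not connected in the tree, so the decomposition is invalid.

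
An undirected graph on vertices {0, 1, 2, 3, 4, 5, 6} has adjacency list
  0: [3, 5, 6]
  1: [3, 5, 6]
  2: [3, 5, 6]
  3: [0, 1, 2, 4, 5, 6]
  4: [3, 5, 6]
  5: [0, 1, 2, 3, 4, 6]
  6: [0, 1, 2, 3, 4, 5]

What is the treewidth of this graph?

A width-3 tree decomposition is:
Bags: B1 = {0, 3, 5, 6}  B2 = {3, 4, 5, 6}  B3 = {1, 3, 5, 6}  B4 = {2, 3, 5, 6}
Tree: B1–B2, B1–B3, B1–B4
Each bag holds 4 vertices, so the decomposition has width 3, which upper-bounds the treewidth. Conversely, {0, 3, 5, 6} is a clique of size 4, and the vertices of any clique must share a bag in every tree decomposition; so some bag has ≥ 4 vertices and tw(G) ≥ 3. The upper and lower bounds meet at 3, so that is the treewidth.

3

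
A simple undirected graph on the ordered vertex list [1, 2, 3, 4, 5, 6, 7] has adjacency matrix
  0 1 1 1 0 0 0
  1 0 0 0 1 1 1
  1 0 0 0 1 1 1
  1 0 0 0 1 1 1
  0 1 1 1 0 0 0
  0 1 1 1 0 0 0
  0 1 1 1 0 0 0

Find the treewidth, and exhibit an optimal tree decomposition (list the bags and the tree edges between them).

Treewidth 3.
One optimal decomposition is:
Bags: B1 = {2, 3, 4, 5}  B2 = {1, 2, 3, 4}  B3 = {2, 3, 4, 7}  B4 = {2, 3, 4, 6}
Tree: B1–B2, B2–B3, B3–B4

Every bag has size at most 4, so the width is 4 − 1 = 3 and tw(G) ≤ 3. For the lower bound: the 4 vertex sets {2,5}, {1,4}, {3}, {7} are disjoint, each induces a connected subgraph, and every pair is joined by at least one edge of G. Contracting each set to a single vertex therefore yields K_{4} as a minor, and since treewidth is minor-monotone, tw(G) ≥ tw(K_{4}) = 3. Therefore the treewidth is 3.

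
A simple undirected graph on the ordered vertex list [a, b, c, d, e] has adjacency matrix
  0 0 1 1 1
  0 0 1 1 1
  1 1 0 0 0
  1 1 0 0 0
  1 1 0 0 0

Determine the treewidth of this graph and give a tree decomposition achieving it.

Treewidth 2.
One optimal decomposition is:
Bags: B1 = {a, b, c}  B2 = {a, b, d}  B3 = {a, b, e}
Tree: B1–B2, B2–B3

Every bag has size at most 3, so the width is 3 − 1 = 2 and tw(G) ≤ 2. The edges a–c–b–d–a form a cycle, so G is not a tree and its treewidth is at least 2. Combining the bounds, tw(G) = 2.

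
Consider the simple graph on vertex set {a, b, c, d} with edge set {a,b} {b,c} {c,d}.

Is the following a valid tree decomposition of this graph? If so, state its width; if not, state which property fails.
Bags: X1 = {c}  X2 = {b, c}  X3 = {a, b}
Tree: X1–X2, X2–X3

A tree decomposition must satisfy three properties: every vertex lies in some bag; for every edge, both endpoints lie together in some bag; and for every vertex, the bags containing it form a connected subtree. Here vertex d appears in no bag, so the decomposition is invalid.

No — vertex d appears in no bag.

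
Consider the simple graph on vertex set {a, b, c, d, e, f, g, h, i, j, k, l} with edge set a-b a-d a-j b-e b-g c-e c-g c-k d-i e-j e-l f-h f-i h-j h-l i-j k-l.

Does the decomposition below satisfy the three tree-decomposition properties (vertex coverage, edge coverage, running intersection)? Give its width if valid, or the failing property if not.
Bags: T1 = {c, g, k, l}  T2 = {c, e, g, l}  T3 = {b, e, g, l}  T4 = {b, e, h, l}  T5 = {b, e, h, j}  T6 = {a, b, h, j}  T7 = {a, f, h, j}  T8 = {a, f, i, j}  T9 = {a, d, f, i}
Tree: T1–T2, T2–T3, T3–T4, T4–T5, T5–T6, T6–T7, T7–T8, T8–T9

Yes; width 3.

Checking the three conditions: (i) the bags cover all of {a, b, c, d, e, f, g, h, i, j, k, l}; (ii) for each edge, some bag contains both endpoints; (iii) the bags containing any fixed vertex form a subtree. All hold, so the decomposition is valid with width 4 − 1 = 3.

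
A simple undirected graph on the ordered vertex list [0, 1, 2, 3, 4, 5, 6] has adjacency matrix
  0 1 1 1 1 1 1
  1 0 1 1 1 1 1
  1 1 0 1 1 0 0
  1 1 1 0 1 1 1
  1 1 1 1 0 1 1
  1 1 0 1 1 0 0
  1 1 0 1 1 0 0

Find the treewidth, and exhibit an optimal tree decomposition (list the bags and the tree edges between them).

Treewidth 4.
One such decomposition:
Bags: B1 = {0, 1, 2, 3, 4}  B2 = {0, 1, 3, 4, 6}  B3 = {0, 1, 3, 4, 5}
Tree: B1–B2, B2–B3

Every bag has size at most 5, so the width is 5 − 1 = 4 and tw(G) ≤ 4. Conversely, {0, 1, 2, 3, 4} is a clique of size 5, and the vertices of any clique must share a bag in every tree decomposition; so some bag has ≥ 5 vertices and tw(G) ≥ 4. Combining the bounds, tw(G) = 4.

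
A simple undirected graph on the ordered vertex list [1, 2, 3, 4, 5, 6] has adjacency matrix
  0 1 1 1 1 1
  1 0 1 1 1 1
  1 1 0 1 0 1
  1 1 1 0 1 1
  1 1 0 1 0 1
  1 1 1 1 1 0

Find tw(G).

A width-4 tree decomposition is:
Bags: B1 = {1, 2, 4, 5, 6}  B2 = {1, 2, 3, 4, 6}
Tree: B1–B2
The largest bag has 5 vertices, giving width 4; this decomposition certifies tw(G) ≤ 4. For the lower bound, the 5 vertices {1, 2, 3, 4, 6} are pairwise adjacent, and any tree decomposition puts a clique entirely inside one bag — forcing width ≥ 4. Hence tw(G) = 4 exactly.

4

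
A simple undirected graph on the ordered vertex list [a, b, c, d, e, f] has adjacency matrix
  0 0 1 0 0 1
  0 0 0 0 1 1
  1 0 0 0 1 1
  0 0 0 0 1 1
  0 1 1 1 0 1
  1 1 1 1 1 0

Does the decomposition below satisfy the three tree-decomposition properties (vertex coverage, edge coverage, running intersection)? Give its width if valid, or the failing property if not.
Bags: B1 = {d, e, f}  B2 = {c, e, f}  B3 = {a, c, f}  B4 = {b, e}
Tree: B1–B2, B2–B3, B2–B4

No — edge (f,b) lies in no bag.

A tree decomposition must satisfy three properties: every vertex lies in some bag; for every edge, both endpoints lie together in some bag; and for every vertex, the bags containing it form a connected subtree. Here edge (f,b) lies in no bag, so the decomposition is invalid.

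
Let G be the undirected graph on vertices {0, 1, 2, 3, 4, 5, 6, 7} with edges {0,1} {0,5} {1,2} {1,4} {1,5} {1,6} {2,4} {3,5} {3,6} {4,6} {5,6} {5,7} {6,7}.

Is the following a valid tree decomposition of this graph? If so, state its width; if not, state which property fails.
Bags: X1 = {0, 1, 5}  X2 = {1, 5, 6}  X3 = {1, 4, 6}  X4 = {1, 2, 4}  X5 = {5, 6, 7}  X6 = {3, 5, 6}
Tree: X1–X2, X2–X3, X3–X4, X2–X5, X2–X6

Every vertex of G appears in some bag (union = {0, 1, 2, 3, 4, 5, 6, 7}); every edge is covered by a bag; and for each vertex v the set of bags containing v is connected in the bag tree. The decomposition is therefore valid. The largest bag has 3 vertices, so the width is 2.

Yes; width 2.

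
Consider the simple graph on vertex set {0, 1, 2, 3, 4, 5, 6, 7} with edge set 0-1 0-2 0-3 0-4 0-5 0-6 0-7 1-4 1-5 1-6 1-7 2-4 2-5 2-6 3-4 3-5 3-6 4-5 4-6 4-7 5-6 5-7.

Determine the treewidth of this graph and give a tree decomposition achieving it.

Each bag holds 5 vertices, so the decomposition has width 4, which upper-bounds the treewidth. Conversely, {0, 1, 4, 5, 6} is a clique of size 5, and the vertices of any clique must share a bag in every tree decomposition; so some bag has ≥ 5 vertices and tw(G) ≥ 4. Therefore the treewidth is 4.

Treewidth 4.
One optimal decomposition is:
Bags: B1 = {0, 2, 4, 5, 6}  B2 = {0, 1, 4, 5, 6}  B3 = {0, 3, 4, 5, 6}  B4 = {0, 1, 4, 5, 7}
Tree: B1–B2, B2–B3, B2–B4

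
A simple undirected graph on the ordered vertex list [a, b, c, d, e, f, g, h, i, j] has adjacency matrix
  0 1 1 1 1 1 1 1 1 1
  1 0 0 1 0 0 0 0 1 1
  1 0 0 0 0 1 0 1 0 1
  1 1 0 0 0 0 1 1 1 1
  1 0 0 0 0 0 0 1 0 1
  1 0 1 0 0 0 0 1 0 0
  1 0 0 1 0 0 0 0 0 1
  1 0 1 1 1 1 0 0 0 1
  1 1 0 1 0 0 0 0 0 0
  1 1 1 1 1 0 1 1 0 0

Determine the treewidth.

3

A width-3 tree decomposition is:
Bags: B1 = {a, b, d, j}  B2 = {a, b, d, i}  B3 = {a, d, h, j}  B4 = {a, c, h, j}  B5 = {a, d, g, j}  B6 = {a, c, f, h}  B7 = {a, e, h, j}
Tree: B1–B2, B1–B3, B3–B4, B3–B5, B4–B6, B3–B7
Each bag holds 4 vertices, so the decomposition has width 3, which upper-bounds the treewidth. For the lower bound, the 4 vertices {a, d, g, j} are pairwise adjacent, and any tree decomposition puts a clique entirely inside one bag — forcing width ≥ 3. The upper and lower bounds meet at 3, so that is the treewidth.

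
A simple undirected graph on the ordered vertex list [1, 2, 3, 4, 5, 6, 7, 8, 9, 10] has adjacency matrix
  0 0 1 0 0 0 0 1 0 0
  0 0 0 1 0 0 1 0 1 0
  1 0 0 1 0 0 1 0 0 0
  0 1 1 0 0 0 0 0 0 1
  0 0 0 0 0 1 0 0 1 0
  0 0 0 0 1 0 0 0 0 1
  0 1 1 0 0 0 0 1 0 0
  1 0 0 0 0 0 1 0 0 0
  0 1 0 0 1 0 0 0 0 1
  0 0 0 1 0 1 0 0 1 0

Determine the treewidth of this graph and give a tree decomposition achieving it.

Every bag has size at most 3, so the width is 3 − 1 = 2 and tw(G) ≤ 2. For the lower bound, G contains the cycle 1–8–7–3–1, so G is not a forest; only forests have treewidth ≤ 1, hence tw(G) ≥ 2. The upper and lower bounds meet at 2, so that is the treewidth.

Treewidth 2.
Bags: B1 = {1, 3, 8}  B2 = {3, 7, 8}  B3 = {3, 4, 7}  B4 = {2, 4, 7}  B5 = {2, 4, 10}  B6 = {2, 9, 10}  B7 = {6, 9, 10}  B8 = {5, 6, 9}
Tree: B1–B2, B2–B3, B3–B4, B4–B5, B5–B6, B6–B7, B7–B8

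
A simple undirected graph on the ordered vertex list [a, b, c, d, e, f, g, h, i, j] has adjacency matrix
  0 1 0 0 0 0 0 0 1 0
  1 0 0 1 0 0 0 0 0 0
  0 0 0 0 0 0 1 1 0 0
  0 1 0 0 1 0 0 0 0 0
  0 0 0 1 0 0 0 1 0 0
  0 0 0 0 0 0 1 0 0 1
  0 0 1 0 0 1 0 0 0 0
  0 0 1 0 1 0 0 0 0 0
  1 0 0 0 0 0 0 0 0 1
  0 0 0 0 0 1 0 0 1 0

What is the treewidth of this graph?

2

A width-2 tree decomposition is:
Bags: B1 = {a, b, i}  B2 = {b, d, i}  B3 = {d, e, i}  B4 = {e, h, i}  B5 = {c, h, i}  B6 = {c, g, i}  B7 = {f, g, i}  B8 = {f, i, j}
Tree: B1–B2, B2–B3, B3–B4, B4–B5, B5–B6, B6–B7, B7–B8
The largest bag has 3 vertices, giving width 2; this decomposition certifies tw(G) ≤ 2. Since i–a–b–d–e–h–c–g–f–j–i is a cycle in G, G is not acyclic. Forests are exactly the graphs of treewidth ≤ 1, so tw(G) ≥ 2. Therefore the treewidth is 2.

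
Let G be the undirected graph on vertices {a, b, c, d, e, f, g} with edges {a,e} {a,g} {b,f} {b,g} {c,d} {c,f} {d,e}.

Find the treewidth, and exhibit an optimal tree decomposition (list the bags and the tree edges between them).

Each bag holds 3 vertices, so the decomposition has width 2, which upper-bounds the treewidth. For the lower bound, G contains the cycle f–c–d–e–a–g–b–f, so G is not a forest; only forests have treewidth ≤ 1, hence tw(G) ≥ 2. Therefore the treewidth is 2.

Treewidth 2.
One such decomposition:
Bags: B1 = {c, d, f}  B2 = {d, e, f}  B3 = {a, e, f}  B4 = {a, f, g}  B5 = {b, f, g}
Tree: B1–B2, B2–B3, B3–B4, B4–B5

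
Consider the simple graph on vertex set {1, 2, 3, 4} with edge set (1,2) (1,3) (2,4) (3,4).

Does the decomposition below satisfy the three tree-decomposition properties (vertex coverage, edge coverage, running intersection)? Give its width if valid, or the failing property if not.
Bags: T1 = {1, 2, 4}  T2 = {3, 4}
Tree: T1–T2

No — edge (1,3) lies in no bag.

A tree decomposition must satisfy three properties: every vertex lies in some bag; for every edge, both endpoints lie together in some bag; and for every vertex, the bags containing it form a connected subtree. Here edge (1,3) lies in no bag, so the decomposition is invalid.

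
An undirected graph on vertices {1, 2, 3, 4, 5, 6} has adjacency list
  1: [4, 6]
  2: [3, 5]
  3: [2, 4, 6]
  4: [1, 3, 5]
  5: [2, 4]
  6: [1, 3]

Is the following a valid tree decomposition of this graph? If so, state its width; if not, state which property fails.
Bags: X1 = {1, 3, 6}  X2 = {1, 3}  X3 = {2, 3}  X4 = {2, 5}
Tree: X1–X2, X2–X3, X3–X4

No — vertex 4 appears in no bag.

A tree decomposition must satisfy three properties: every vertex lies in some bag; for every edge, both endpoints lie together in some bag; and for every vertex, the bags containing it form a connected subtree. Here vertex 4 appears in no bag, so the decomposition is invalid.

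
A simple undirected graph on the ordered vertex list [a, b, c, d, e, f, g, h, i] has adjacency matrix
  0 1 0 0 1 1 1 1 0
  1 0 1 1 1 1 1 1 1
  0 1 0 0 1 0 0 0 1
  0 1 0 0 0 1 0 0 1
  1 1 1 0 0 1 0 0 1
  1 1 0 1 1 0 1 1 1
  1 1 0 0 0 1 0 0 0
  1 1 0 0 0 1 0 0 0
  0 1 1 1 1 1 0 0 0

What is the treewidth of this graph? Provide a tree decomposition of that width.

Treewidth 3.
One such decomposition:
Bags: B1 = {a, b, f, h}  B2 = {a, b, e, f}  B3 = {b, e, f, i}  B4 = {a, b, f, g}  B5 = {b, c, e, i}  B6 = {b, d, f, i}
Tree: B1–B2, B2–B3, B1–B4, B3–B5, B3–B6

Each bag holds 4 vertices, so the decomposition has width 3, which upper-bounds the treewidth. Conversely, {b, c, e, i} is a clique of size 4, and the vertices of any clique must share a bag in every tree decomposition; so some bag has ≥ 4 vertices and tw(G) ≥ 3. Therefore the treewidth is 3.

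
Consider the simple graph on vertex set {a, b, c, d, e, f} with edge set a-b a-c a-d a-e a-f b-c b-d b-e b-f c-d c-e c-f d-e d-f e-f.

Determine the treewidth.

A width-5 tree decomposition is:
Bags: B1 = {a, b, c, d, e, f}
Tree: (single bag)
With just one bag of size 6, the width is 6 − 1 = 5, so tw(G) ≤ 5. For the lower bound, the 6 vertices {a, b, c, d, e, f} are pairwise adjacent, and any tree decomposition puts a clique entirely inside one bag — forcing width ≥ 5. Hence tw(G) = 5 exactly.

5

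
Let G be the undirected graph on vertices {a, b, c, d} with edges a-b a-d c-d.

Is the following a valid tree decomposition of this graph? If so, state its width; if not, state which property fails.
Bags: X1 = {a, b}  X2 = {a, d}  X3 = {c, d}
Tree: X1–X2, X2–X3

Every vertex of G appears in some bag (union = {a, b, c, d}); every edge is covered by a bag; and for each vertex v the set of bags containing v is connected in the bag tree. The decomposition is therefore valid. The largest bag has 2 vertices, so the width is 1.

Yes; width 1.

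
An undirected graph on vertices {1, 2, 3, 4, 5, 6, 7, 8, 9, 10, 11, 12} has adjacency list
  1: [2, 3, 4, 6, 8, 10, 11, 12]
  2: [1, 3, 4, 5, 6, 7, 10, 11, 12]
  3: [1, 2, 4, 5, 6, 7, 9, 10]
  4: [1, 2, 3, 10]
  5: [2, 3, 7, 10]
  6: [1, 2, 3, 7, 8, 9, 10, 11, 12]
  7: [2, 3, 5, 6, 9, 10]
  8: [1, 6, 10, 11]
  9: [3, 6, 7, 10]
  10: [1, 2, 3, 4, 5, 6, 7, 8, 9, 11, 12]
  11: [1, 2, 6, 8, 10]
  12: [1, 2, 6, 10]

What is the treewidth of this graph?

4

A width-4 tree decomposition is:
Bags: B1 = {2, 3, 6, 7, 10}  B2 = {1, 2, 3, 6, 10}  B3 = {3, 6, 7, 9, 10}  B4 = {1, 2, 6, 10, 11}  B5 = {1, 2, 6, 10, 12}  B6 = {2, 3, 5, 7, 10}  B7 = {1, 2, 3, 4, 10}  B8 = {1, 6, 8, 10, 11}
Tree: B1–B2, B1–B3, B2–B4, B4–B5, B1–B6, B2–B7, B4–B8
The largest bag has 5 vertices, giving width 4; this decomposition certifies tw(G) ≤ 4. Conversely, {1, 6, 8, 10, 11} is a clique of size 5, and the vertices of any clique must share a bag in every tree decomposition; so some bag has ≥ 5 vertices and tw(G) ≥ 4. The upper and lower bounds meet at 4, so that is the treewidth.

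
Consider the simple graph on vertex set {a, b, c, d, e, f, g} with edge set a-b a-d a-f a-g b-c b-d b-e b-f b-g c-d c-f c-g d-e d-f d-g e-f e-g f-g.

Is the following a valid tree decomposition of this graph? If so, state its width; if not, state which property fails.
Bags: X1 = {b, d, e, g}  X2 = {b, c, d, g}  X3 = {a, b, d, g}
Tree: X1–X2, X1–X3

No — vertex f appears in no bag.

A tree decomposition must satisfy three properties: every vertex lies in some bag; for every edge, both endpoints lie together in some bag; and for every vertex, the bags containing it form a connected subtree. Here vertex f appears in no bag, so the decomposition is invalid.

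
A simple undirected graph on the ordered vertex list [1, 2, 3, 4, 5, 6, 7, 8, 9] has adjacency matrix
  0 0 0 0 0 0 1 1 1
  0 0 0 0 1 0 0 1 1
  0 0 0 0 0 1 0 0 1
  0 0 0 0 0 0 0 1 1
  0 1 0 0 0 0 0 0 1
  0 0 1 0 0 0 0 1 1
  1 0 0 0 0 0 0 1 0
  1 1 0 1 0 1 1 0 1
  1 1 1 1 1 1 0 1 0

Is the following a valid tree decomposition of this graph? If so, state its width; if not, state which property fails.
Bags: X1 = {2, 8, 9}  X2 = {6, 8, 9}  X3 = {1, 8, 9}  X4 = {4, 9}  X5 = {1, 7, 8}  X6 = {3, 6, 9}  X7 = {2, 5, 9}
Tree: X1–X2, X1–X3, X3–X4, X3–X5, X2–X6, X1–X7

No — edge (8,4) lies in no bag.

A tree decomposition must satisfy three properties: every vertex lies in some bag; for every edge, both endpoints lie together in some bag; and for every vertex, the bags containing it form a connected subtree. Here edge (8,4) lies in no bag, so the decomposition is invalid.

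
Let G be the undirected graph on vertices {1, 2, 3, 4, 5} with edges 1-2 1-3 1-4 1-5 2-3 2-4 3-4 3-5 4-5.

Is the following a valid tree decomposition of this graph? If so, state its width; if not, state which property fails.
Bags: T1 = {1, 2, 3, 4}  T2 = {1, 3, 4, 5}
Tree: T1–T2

Vertex coverage: the bags together contain {1, 2, 3, 4, 5}, the full vertex set. Edge coverage: each edge of G has both endpoints in at least one bag. Running intersection: for every vertex, the bags containing it form a connected subtree. All three properties hold, so this is a valid tree decomposition of width max|bag| − 1 = 3, and hence tw(G) ≤ 3.

Yes; width 3.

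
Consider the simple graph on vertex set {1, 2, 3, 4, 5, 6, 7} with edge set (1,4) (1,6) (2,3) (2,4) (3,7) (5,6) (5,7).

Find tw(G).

2

A width-2 tree decomposition is:
Bags: B1 = {1, 5, 6}  B2 = {1, 4, 5}  B3 = {2, 4, 5}  B4 = {2, 3, 5}  B5 = {3, 5, 7}
Tree: B1–B2, B2–B3, B3–B4, B4–B5
Every bag has size at most 3, so the width is 3 − 1 = 2 and tw(G) ≤ 2. Since 5–6–1–4–2–3–7–5 is a cycle in G, G is not acyclic. Forests are exactly the graphs of treewidth ≤ 1, so tw(G) ≥ 2. Hence tw(G) = 2 exactly.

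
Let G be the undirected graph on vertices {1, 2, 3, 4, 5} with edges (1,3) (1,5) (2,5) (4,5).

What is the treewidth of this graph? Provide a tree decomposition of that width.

Treewidth 1.
One such decomposition:
Bags: B1 = {1, 5}  B2 = {2, 5}  B3 = {4, 5}  B4 = {1, 3}
Tree: B1–B2, B2–B3, B1–B4

Each bag holds 2 vertices, so the decomposition has width 1, which upper-bounds the treewidth. Since G has at least one edge (e.g. 1–5), it is not an edgeless graph, so tw(G) ≥ 1. Therefore the treewidth is 1.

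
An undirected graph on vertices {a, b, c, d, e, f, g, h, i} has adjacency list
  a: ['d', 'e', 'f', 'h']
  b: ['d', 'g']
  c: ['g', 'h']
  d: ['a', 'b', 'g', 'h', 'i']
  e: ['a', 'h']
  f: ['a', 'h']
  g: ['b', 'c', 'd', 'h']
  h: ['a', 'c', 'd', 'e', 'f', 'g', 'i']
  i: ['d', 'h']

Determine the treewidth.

A width-2 tree decomposition is:
Bags: B1 = {d, h, i}  B2 = {d, g, h}  B3 = {a, d, h}  B4 = {b, d, g}  B5 = {a, e, h}  B6 = {c, g, h}  B7 = {a, f, h}
Tree: B1–B2, B1–B3, B2–B4, B3–B5, B2–B6, B5–B7
Each bag holds 3 vertices, so the decomposition has width 2, which upper-bounds the treewidth. For the lower bound, the 3 vertices {d, g, h} are pairwise adjacent, and any tree decomposition puts a clique entirely inside one bag — forcing width ≥ 2. Hence tw(G) = 2 exactly.

2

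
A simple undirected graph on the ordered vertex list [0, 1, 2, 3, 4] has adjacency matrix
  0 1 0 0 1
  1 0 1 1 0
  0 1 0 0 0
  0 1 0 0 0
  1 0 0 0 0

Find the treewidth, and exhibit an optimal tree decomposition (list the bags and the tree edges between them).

Every bag has size at most 2, so the width is 2 − 1 = 1 and tw(G) ≤ 1. Any graph with an edge has treewidth ≥ 1, and G has the edge 2–1. Therefore the treewidth is 1.

Treewidth 1.
Bags: B1 = {1, 2}  B2 = {1, 3}  B3 = {0, 1}  B4 = {0, 4}
Tree: B1–B2, B1–B3, B3–B4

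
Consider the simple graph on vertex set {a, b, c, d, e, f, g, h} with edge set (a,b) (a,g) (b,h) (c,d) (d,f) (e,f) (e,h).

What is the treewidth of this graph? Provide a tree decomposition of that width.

Each bag holds 2 vertices, so the decomposition has width 1, which upper-bounds the treewidth. Since G has at least one edge (e.g. c–d), it is not an edgeless graph, so tw(G) ≥ 1. Therefore the treewidth is 1.

Treewidth 1.
One such decomposition:
Bags: B1 = {c, d}  B2 = {d, f}  B3 = {e, f}  B4 = {e, h}  B5 = {b, h}  B6 = {a, b}  B7 = {a, g}
Tree: B1–B2, B2–B3, B3–B4, B4–B5, B5–B6, B6–B7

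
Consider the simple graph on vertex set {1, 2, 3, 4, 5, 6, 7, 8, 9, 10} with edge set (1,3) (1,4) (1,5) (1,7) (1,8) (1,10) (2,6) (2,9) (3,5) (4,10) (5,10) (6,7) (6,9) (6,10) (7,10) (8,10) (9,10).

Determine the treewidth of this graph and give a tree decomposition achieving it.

The largest bag has 3 vertices, giving width 2; this decomposition certifies tw(G) ≤ 2. For the lower bound, the 3 vertices {1, 8, 10} are pairwise adjacent, and any tree decomposition puts a clique entirely inside one bag — forcing width ≥ 2. Combining the bounds, tw(G) = 2.

Treewidth 2.
One such decomposition:
Bags: B1 = {1, 5, 10}  B2 = {1, 3, 5}  B3 = {1, 7, 10}  B4 = {1, 8, 10}  B5 = {6, 7, 10}  B6 = {6, 9, 10}  B7 = {2, 6, 9}  B8 = {1, 4, 10}
Tree: B1–B2, B1–B3, B1–B4, B3–B5, B5–B6, B6–B7, B4–B8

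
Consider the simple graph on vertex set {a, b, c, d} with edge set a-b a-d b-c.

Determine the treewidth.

1

A width-1 tree decomposition is:
Bags: B1 = {b, c}  B2 = {a, b}  B3 = {a, d}
Tree: B1–B2, B2–B3
The largest bag has 2 vertices, giving width 1; this decomposition certifies tw(G) ≤ 1. G has an edge, so its treewidth is at least 1. Hence tw(G) = 1 exactly.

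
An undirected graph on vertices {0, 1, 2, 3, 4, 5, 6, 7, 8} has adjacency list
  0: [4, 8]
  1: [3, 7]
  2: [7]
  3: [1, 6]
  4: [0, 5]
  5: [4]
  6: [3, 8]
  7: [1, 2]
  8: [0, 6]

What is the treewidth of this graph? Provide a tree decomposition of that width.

Treewidth 1.
One optimal decomposition is:
Bags: B1 = {2, 7}  B2 = {1, 7}  B3 = {1, 3}  B4 = {3, 6}  B5 = {6, 8}  B6 = {0, 8}  B7 = {0, 4}  B8 = {4, 5}
Tree: B1–B2, B2–B3, B3–B4, B4–B5, B5–B6, B6–B7, B7–B8

Every bag has size at most 2, so the width is 2 − 1 = 1 and tw(G) ≤ 1. G has an edge, so its treewidth is at least 1. Therefore the treewidth is 1.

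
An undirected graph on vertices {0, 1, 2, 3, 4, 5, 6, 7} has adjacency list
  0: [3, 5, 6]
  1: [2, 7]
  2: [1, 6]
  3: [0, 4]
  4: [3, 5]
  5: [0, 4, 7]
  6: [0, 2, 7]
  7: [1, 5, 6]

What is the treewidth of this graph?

A width-2 tree decomposition is:
Bags: B1 = {1, 2, 6}  B2 = {1, 6, 7}  B3 = {0, 6, 7}  B4 = {0, 5, 7}  B5 = {0, 3, 5}  B6 = {3, 4, 5}
Tree: B1–B2, B2–B3, B3–B4, B4–B5, B5–B6
Every bag has size at most 3, so the width is 3 − 1 = 2 and tw(G) ≤ 2. For the lower bound, G contains the cycle 2–1–7–6–2, so G is not a forest; only forests have treewidth ≤ 1, hence tw(G) ≥ 2. The upper and lower bounds meet at 2, so that is the treewidth.

2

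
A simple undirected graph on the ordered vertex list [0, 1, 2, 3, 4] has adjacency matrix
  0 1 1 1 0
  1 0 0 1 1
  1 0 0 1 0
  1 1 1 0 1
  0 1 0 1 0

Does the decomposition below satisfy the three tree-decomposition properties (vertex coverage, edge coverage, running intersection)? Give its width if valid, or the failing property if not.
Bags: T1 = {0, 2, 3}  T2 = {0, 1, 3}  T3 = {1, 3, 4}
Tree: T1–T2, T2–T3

Every vertex of G appears in some bag (union = {0, 1, 2, 3, 4}); every edge is covered by a bag; and for each vertex v the set of bags containing v is connected in the bag tree. The decomposition is therefore valid. The largest bag has 3 vertices, so the width is 2.

Yes; width 2.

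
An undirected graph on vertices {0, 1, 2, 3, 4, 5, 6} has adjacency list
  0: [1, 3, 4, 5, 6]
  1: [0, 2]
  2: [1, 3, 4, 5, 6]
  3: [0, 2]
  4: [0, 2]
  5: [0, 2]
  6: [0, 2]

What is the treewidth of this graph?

A width-2 tree decomposition is:
Bags: B1 = {0, 2, 5}  B2 = {0, 1, 2}  B3 = {0, 2, 3}  B4 = {0, 2, 6}  B5 = {0, 2, 4}
Tree: B1–B2, B2–B3, B3–B4, B4–B5
Each bag holds 3 vertices, so the decomposition has width 2, which upper-bounds the treewidth. For the lower bound, G contains the cycle 2–5–0–1–2, so G is not a forest; only forests have treewidth ≤ 1, hence tw(G) ≥ 2. Hence tw(G) = 2 exactly.

2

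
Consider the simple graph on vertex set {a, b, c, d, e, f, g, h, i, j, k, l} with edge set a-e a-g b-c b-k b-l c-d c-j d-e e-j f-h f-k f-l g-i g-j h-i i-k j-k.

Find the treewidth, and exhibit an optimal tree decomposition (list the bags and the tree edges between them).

Every bag has size at most 4, so the width is 4 − 1 = 3 and tw(G) ≤ 3. For the lower bound: the 4 vertex sets {f,h,l}, {b}, {k}, {c,g,i,j} are disjoint, each induces a connected subgraph, and every pair is joined by at least one edge of G. Contracting each set to a single vertex therefore yields K_{4} as a minor, and since treewidth is minor-monotone, tw(G) ≥ tw(K_{4}) = 3. The upper and lower bounds meet at 3, so that is the treewidth.

Treewidth 3.
One optimal decomposition is:
Bags: B1 = {b, f, h, l}  B2 = {b, f, h, k}  B3 = {b, h, i, k}  B4 = {b, c, i, k}  B5 = {c, i, j, k}  B6 = {c, g, i, j}  B7 = {c, d, g, j}  B8 = {d, e, g, j}  B9 = {a, d, e, g}
Tree: B1–B2, B2–B3, B3–B4, B4–B5, B5–B6, B6–B7, B7–B8, B8–B9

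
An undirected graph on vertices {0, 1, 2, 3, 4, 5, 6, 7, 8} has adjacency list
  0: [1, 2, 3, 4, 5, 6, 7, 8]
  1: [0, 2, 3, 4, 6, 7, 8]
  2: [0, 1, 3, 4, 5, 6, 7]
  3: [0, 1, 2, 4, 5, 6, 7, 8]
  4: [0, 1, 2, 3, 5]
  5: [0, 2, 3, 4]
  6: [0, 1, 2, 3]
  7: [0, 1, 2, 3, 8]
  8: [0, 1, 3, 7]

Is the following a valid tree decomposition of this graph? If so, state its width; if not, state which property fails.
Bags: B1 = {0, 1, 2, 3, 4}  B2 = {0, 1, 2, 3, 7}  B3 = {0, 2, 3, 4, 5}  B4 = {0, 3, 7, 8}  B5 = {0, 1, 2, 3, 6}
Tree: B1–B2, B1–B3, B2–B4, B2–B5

A tree decomposition must satisfy three properties: every vertex lies in some bag; for every edge, both endpoints lie together in some bag; and for every vertex, the bags containing it form a connected subtree. Here edge (1,8) lies in no bag, so the decomposition is invalid.

No — edge (1,8) lies in no bag.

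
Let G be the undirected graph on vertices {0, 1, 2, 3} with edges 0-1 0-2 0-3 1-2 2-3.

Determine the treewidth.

2

A width-2 tree decomposition is:
Bags: B1 = {0, 2, 3}  B2 = {0, 1, 2}
Tree: B1–B2
The largest bag has 3 vertices, giving width 2; this decomposition certifies tw(G) ≤ 2. Conversely, {0, 1, 2} is a clique of size 3, and the vertices of any clique must share a bag in every tree decomposition; so some bag has ≥ 3 vertices and tw(G) ≥ 2. The upper and lower bounds meet at 2, so that is the treewidth.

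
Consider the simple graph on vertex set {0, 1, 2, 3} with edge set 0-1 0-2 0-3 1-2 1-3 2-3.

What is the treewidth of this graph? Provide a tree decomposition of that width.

Treewidth 3.
One optimal decomposition is:
Bags: B1 = {0, 1, 2, 3}
Tree: (single bag)

A single bag containing all 4 vertices is trivially a valid decomposition of width 3. On the other hand G contains the 4-clique {0, 1, 2, 3}. A clique must lie in a single bag of any decomposition, so no decomposition can have width below 3. The upper and lower bounds meet at 3, so that is the treewidth.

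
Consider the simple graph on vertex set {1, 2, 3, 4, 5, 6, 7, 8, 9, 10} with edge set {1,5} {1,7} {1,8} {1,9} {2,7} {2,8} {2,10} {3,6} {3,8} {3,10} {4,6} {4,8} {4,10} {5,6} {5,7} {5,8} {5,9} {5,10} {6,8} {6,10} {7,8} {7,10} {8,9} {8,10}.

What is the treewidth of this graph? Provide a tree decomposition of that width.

Each bag holds 4 vertices, so the decomposition has width 3, which upper-bounds the treewidth. Conversely, {1, 5, 8, 9} is a clique of size 4, and the vertices of any clique must share a bag in every tree decomposition; so some bag has ≥ 4 vertices and tw(G) ≥ 3. Therefore the treewidth is 3.

Treewidth 3.
Bags: B1 = {5, 6, 8, 10}  B2 = {5, 7, 8, 10}  B3 = {2, 7, 8, 10}  B4 = {4, 6, 8, 10}  B5 = {1, 5, 7, 8}  B6 = {3, 6, 8, 10}  B7 = {1, 5, 8, 9}
Tree: B1–B2, B2–B3, B1–B4, B2–B5, B1–B6, B5–B7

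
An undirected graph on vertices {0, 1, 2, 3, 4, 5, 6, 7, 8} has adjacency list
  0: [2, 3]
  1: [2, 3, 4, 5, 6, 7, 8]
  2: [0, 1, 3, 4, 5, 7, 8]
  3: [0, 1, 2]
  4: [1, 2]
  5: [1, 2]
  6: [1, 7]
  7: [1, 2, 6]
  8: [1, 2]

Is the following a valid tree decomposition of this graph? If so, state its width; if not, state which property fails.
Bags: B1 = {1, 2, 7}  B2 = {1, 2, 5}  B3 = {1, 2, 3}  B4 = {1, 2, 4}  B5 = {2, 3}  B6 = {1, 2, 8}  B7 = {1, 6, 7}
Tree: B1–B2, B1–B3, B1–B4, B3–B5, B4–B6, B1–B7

No — vertex 0 appears in no bag.

A tree decomposition must satisfy three properties: every vertex lies in some bag; for every edge, both endpoints lie together in some bag; and for every vertex, the bags containing it form a connected subtree. Here vertex 0 appears in no bag, so the decomposition is invalid.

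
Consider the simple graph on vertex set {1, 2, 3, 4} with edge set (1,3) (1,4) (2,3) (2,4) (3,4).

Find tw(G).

2

A width-2 tree decomposition is:
Bags: B1 = {2, 3, 4}  B2 = {1, 3, 4}
Tree: B1–B2
Every bag has size at most 3, so the width is 3 − 1 = 2 and tw(G) ≤ 2. Conversely, {1, 3, 4} is a clique of size 3, and the vertices of any clique must share a bag in every tree decomposition; so some bag has ≥ 3 vertices and tw(G) ≥ 2. Combining the bounds, tw(G) = 2.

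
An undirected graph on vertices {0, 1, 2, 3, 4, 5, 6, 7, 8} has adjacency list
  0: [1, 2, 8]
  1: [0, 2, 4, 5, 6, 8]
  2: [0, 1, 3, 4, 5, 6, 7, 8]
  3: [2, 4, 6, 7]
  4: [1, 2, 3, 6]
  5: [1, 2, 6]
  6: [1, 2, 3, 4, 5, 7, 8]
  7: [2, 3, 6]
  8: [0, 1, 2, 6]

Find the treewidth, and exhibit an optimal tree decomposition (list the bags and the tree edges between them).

Each bag holds 4 vertices, so the decomposition has width 3, which upper-bounds the treewidth. On the other hand G contains the 4-clique {0, 1, 2, 8}. A clique must lie in a single bag of any decomposition, so no decomposition can have width below 3. Combining the bounds, tw(G) = 3.

Treewidth 3.
Bags: B1 = {1, 2, 6, 8}  B2 = {1, 2, 4, 6}  B3 = {2, 3, 4, 6}  B4 = {2, 3, 6, 7}  B5 = {1, 2, 5, 6}  B6 = {0, 1, 2, 8}
Tree: B1–B2, B2–B3, B3–B4, B1–B5, B1–B6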